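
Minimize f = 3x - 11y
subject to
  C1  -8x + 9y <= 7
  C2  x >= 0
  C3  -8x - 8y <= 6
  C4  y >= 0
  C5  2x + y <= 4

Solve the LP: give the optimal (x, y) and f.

x = 29/26, y = 23/13, minimum f = -419/26

Feasible corners and f = 3x - 11y:
  (0, 7/9) → f = -77/9
  (29/26, 23/13) → f = -419/26
  (0, 0) → f = 0
  (2, 0) → f = 6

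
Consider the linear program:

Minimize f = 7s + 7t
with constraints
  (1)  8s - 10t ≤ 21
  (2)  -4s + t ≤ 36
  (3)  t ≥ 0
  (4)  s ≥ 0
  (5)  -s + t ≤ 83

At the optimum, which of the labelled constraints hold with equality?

(3) and (4)

Extreme points and f = 7s + 7t:
  (21/8, 0) → f = 147/8
  (0, 36) → f = 252
  (47/3, 296/3) → f = 2401/3
  (0, 0) → f = 0
The feasible region is unbounded (it extends along (5, 4), (1, 1)), but f strictly increases along every unbounded feasible direction, so there is no improving ray and the minimum is attained at a vertex.

The minimum is at (0, 0). Substituting into each constraint, equality holds for (3) and (4); the remaining constraints have slack.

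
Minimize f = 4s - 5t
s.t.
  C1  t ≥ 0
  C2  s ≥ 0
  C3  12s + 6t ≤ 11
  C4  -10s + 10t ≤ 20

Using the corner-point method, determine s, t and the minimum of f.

Vertices and f = 4s - 5t:
  (0, 0) → f = 0
  (11/12, 0) → f = 11/3
  (0, 11/6) → f = -55/6

The optimum lies where s = 0 and 12s + 6t = 11.
Solving simultaneously gives s = 0, t = 11/6.

s = 0, t = 11/6, minimum f = -55/6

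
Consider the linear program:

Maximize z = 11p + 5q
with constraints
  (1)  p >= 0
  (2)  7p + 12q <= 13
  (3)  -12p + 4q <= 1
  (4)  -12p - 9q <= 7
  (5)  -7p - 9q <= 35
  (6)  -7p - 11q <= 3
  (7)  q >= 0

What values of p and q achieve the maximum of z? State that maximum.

Vertices and z = 11p + 5q:
  (0, 1/4) → z = 5/4
  (0, 0) → z = 0
  (10/43, 163/172) → z = 1255/172
  (13/7, 0) → z = 143/7

p = 13/7, q = 0, maximum z = 143/7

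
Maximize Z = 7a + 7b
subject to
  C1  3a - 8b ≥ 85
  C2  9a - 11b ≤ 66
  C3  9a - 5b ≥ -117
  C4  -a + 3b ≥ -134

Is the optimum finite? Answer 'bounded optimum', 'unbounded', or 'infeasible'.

bounded optimum

Feasible corners and Z = 7a + 7b:
  (-407/39, -189/13) → Z = -6818/39
  (-1361/57, -372/19) → Z = -17339/57
  (-539/18, -61/2) → Z = -3808/9
The feasible region has finitely many vertices and no improving ray; the maximum is -6818/39 at (-407/39, -189/13).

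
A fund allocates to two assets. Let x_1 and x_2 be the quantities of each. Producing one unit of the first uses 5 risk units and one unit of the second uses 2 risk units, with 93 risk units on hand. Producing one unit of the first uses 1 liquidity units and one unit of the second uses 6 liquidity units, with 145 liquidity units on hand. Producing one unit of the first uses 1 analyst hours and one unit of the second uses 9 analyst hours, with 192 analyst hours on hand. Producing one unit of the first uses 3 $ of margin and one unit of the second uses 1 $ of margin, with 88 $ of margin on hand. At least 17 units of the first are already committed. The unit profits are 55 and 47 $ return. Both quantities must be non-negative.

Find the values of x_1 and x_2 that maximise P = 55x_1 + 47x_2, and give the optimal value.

Corner points and P = 55x_1 + 47x_2:
  (93/5, 0) → P = 1023
  (17, 0) → P = 935
  (17, 4) → P = 1123

The optimum lies where 5x_1 + 2x_2 = 93 and x_1 = 17.
Solving simultaneously gives x_1 = 17, x_2 = 4.

x_1 = 17, x_2 = 4, maximum P = 1123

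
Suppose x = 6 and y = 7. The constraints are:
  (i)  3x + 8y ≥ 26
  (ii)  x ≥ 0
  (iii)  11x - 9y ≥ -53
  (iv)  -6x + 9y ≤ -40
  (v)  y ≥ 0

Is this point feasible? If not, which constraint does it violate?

not feasible — violates (iv)

Constraint (iv): -6x + 9y = 27, which is not ≤ -40. All other constraints are satisfied.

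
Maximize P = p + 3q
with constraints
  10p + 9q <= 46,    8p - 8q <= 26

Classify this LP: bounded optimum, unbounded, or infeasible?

unbounded

From the feasible point (301/76, 27/38), moving in the direction (-9, 10) keeps every constraint satisfied while P increases without bound.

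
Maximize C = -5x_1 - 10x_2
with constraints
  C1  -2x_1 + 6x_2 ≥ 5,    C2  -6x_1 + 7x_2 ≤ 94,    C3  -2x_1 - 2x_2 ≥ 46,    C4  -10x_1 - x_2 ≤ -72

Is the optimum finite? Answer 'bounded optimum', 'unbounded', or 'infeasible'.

infeasible

The boundaries -2x_1 + 6x_2 = 5 and -6x_1 + 7x_2 = 94 meet at (-529/22, -79/11), but that point violates -10x_1 - x_2 ≤ -72. Every candidate vertex is excluded by some other constraint, so the feasible region is empty.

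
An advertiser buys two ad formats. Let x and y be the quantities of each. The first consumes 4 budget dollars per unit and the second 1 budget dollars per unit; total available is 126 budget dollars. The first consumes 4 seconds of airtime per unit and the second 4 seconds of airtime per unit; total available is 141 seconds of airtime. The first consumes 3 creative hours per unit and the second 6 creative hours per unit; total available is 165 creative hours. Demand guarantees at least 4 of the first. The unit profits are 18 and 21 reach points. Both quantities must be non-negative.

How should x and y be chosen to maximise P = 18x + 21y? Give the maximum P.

Feasible corners and P = 18x + 21y:
  (63/2, 0) → P = 567
  (4, 0) → P = 72
  (121/4, 5) → P = 1299/2
  (31/2, 79/4) → P = 2775/4
  (4, 51/2) → P = 1215/2

The binding constraints are 4x + 4y = 141 and 3x + 6y = 165.
Solving simultaneously gives x = 31/2, y = 79/4.

x = 31/2, y = 79/4, maximum P = 2775/4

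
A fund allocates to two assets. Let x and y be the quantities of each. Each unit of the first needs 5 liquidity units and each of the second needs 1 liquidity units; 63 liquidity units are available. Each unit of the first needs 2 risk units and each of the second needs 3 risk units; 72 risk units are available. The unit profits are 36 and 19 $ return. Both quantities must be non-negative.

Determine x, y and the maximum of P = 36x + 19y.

x = 9, y = 18, maximum P = 666

Corner points and P = 36x + 19y:
  (0, 0) → P = 0
  (0, 24) → P = 456
  (63/5, 0) → P = 2268/5
  (9, 18) → P = 666

The optimum lies where 5x + y = 63 and 2x + 3y = 72.
Solving simultaneously gives x = 9, y = 18.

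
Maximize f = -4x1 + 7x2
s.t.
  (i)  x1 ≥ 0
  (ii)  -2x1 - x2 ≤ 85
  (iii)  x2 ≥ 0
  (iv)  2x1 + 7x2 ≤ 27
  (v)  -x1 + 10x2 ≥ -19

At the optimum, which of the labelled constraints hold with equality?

(i) and (iv)

Vertices and f = -4x1 + 7x2:
  (0, 0) → f = 0
  (0, 27/7) → f = 27
  (27/2, 0) → f = -54

The maximum is at (0, 27/7). Substituting into each constraint, equality holds for (i) and (iv); the remaining constraints have slack.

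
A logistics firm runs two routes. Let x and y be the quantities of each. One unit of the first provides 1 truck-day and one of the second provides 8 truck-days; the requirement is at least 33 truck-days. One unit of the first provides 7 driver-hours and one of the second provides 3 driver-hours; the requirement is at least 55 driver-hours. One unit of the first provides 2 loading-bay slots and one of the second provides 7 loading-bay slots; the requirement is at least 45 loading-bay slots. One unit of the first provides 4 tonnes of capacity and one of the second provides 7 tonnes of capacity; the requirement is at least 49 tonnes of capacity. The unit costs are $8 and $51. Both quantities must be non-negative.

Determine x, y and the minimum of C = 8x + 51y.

Corner points and C = 8x + 51y:
  (0, 55/3) → C = 935
  (33, 0) → C = 264
  (43/3, 7/3) → C = 701/3
  (250/43, 205/43) → C = 12455/43
The feasible region is unbounded (it extends along (0, 1), (1, 0)), but C strictly increases along every unbounded feasible direction, so there is no improving ray and the minimum is attained at a vertex.

x = 43/3, y = 7/3, minimum C = 701/3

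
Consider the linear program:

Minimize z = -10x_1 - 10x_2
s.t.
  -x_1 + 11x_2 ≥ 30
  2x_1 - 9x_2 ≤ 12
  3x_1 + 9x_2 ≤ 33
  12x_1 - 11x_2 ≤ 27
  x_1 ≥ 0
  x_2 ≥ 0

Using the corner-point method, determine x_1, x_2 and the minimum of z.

Extreme points and z = -10x_1 - 10x_2:
  (31/14, 41/14) → z = -360/7
  (0, 30/11) → z = -300/11
  (0, 11/3) → z = -110/3

The optimum lies where -x_1 + 11x_2 = 30 and 3x_1 + 9x_2 = 33.
Solving simultaneously gives x_1 = 31/14, x_2 = 41/14.

x_1 = 31/14, x_2 = 41/14, minimum z = -360/7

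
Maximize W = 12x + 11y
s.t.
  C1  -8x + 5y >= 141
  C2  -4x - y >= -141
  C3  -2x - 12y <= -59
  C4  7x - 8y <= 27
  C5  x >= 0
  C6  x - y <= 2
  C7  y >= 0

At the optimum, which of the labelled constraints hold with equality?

Extreme points and W = 12x + 11y:
  (141/7, 423/7) → W = 6345/7
  (0, 141/5) → W = 1551/5
  (0, 141) → W = 1551

The maximum is at (0, 141). Substituting into each constraint, equality holds for C2 and C5; the remaining constraints have slack.

C2 and C5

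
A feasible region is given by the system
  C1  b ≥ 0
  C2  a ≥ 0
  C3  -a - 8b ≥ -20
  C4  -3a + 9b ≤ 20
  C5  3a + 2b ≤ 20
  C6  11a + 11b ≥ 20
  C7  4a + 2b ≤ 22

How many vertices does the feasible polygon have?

The feasible vertices (each the meet of two boundaries and inside every other half-plane) are:
  (20/11, 0)
  (11/2, 0)
  (0, 20/9)
  (0, 20/11)
  (20/33, 80/33)
  (68/15, 29/15)

6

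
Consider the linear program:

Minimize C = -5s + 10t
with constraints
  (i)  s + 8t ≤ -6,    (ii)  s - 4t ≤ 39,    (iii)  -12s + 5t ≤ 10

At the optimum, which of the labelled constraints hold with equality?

(i) and (ii)

Corner points and C = -5s + 10t:
  (24, -15/4) → C = -315/2
  (-110/101, -62/101) → C = -70/101
  (-235/43, -478/43) → C = -3605/43

The minimum is at (24, -15/4). Substituting into each constraint, equality holds for (i) and (ii); the remaining constraints have slack.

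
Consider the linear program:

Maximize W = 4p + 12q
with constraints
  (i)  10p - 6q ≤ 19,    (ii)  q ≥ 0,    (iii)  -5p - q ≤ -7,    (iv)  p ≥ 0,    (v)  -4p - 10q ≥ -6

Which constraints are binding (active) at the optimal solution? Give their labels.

Extreme points and W = 4p + 12q:
  (7/5, 0) → W = 28/5
  (3/2, 0) → W = 6
  (32/23, 1/23) → W = 140/23

The maximum is at (32/23, 1/23). Substituting into each constraint, equality holds for (iii) and (v); the remaining constraints have slack.

(iii) and (v)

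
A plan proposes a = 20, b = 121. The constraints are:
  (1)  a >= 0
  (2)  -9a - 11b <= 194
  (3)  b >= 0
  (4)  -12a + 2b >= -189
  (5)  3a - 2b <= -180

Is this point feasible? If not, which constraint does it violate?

(1): 20 ≥ 0 ✓
(2): -1511 ≤ 194 ✓
(3): 121 ≥ 0 ✓
(4): 2 ≥ -189 ✓
(5): -182 ≤ -180 ✓

feasible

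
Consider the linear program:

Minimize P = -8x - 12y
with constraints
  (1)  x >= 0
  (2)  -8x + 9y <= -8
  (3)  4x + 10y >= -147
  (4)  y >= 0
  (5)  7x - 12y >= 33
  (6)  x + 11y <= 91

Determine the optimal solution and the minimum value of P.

Corner points and P = -8x - 12y:
  (33/7, 0) → P = -264/7
  (91, 0) → P = -728
  (1455/89, 604/89) → P = -18888/89

x = 91, y = 0, minimum P = -728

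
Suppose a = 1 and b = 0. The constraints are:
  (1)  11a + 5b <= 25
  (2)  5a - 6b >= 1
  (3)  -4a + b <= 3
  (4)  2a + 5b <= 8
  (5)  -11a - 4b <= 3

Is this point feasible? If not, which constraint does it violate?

feasible

(1): 11 ≤ 25 ✓
(2): 5 ≥ 1 ✓
(3): -4 ≤ 3 ✓
(4): 2 ≤ 8 ✓
(5): -11 ≤ 3 ✓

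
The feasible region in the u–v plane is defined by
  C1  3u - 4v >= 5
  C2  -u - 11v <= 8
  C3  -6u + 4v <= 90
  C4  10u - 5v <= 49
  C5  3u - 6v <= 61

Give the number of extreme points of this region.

Intersecting each pair of boundary lines and keeping only the points that satisfy every inequality leaves:
  (23/37, -29/37)
  (171/25, 97/25)
  (499/115, -129/115)

3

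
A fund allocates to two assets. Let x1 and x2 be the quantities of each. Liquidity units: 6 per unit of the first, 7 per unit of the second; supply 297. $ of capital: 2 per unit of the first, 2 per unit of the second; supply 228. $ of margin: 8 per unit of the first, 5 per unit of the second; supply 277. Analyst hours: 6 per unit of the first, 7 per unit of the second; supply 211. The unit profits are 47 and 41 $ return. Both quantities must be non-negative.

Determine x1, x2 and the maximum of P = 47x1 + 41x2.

x1 = 34, x2 = 1, maximum P = 1639

Vertices and P = 47x1 + 41x2:
  (0, 0) → P = 0
  (0, 211/7) → P = 8651/7
  (277/8, 0) → P = 13019/8
  (34, 1) → P = 1639

The optimum lies where 8x1 + 5x2 = 277 and 6x1 + 7x2 = 211.
Solving simultaneously gives x1 = 34, x2 = 1.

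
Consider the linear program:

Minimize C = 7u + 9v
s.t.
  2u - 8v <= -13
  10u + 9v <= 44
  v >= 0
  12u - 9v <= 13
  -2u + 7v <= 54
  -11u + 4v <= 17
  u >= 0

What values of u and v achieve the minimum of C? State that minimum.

u = 0, v = 13/8, minimum C = 117/8

Corner points and C = 7u + 9v:
  (235/98, 109/49) → C = 3607/98
  (0, 13/8) → C = 117/8
  (23/139, 654/139) → C = 6047/139
  (0, 17/4) → C = 153/4

The binding constraints are 2u - 8v = -13 and u = 0.
Solving simultaneously gives u = 0, v = 13/8.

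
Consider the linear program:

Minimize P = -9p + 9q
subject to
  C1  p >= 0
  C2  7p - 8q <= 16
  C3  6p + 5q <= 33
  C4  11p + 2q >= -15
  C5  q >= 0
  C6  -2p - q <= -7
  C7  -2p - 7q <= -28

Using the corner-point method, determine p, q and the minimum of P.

p = 91/32, q = 51/16, minimum P = 99/32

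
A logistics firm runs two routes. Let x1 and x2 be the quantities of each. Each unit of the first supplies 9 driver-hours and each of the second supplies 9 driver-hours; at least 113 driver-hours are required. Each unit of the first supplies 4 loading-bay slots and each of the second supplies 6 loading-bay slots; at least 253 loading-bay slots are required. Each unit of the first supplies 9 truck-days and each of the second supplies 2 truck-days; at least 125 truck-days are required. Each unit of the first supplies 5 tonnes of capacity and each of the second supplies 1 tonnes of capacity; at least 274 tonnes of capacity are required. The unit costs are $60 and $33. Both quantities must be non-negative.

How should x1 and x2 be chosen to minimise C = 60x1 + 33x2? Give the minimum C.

x1 = 107/2, x2 = 13/2, minimum C = 6849/2

Corner points and C = 60x1 + 33x2:
  (0, 274) → C = 9042
  (253/4, 0) → C = 3795
  (107/2, 13/2) → C = 6849/2
The feasible region is unbounded (it extends along (0, 1), (1, 0)), but C strictly increases along every unbounded feasible direction, so there is no improving ray and the minimum is attained at a vertex.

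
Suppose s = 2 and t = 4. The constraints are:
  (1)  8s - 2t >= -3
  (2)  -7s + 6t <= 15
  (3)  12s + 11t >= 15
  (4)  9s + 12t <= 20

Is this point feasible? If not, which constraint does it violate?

not feasible — violates (4)

Constraint (4): 9s + 12t = 66, which is not ≤ 20. All other constraints are satisfied.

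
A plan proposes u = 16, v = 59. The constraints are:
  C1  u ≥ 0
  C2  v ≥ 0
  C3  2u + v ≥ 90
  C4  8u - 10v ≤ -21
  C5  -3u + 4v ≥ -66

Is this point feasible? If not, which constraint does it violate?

C1: 16 ≥ 0 ✓
C2: 59 ≥ 0 ✓
C3: 91 ≥ 90 ✓
C4: -462 ≤ -21 ✓
C5: 188 ≥ -66 ✓

feasible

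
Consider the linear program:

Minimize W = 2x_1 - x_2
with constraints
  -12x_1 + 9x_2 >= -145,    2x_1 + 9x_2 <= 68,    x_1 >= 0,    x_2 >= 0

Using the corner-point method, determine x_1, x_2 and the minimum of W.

Feasible corners and W = 2x_1 - x_2:
  (213/14, 263/63) → W = 1654/63
  (145/12, 0) → W = 145/6
  (0, 68/9) → W = -68/9
  (0, 0) → W = 0

x_1 = 0, x_2 = 68/9, minimum W = -68/9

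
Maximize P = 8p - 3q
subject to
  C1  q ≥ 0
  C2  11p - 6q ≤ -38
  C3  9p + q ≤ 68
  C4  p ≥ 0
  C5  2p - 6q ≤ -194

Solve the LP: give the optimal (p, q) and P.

p = 107/28, q = 941/28, maximum P = -281/4

Extreme points and P = 8p - 3q:
  (0, 68) → P = -204
  (107/28, 941/28) → P = -281/4
  (0, 97/3) → P = -97

The optimum lies where 9p + q = 68 and 2p - 6q = -194.
Solving simultaneously gives p = 107/28, q = 941/28.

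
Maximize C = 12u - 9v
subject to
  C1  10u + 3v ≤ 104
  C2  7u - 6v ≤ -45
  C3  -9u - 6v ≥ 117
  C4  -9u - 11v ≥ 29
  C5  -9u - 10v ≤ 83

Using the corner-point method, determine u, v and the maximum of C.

u = -56/3, v = 17/2, maximum C = -601/2

Corner points and C = 12u - 9v:
  (-371/15, 88/5) → C = -2276/5
  (-56/3, 17/2) → C = -601/2
  (-623/9, 54) → C = -3950/3

At the optimal vertex, -9u - 6v = 117 and -9u - 10v = 83.
Solving simultaneously gives u = -56/3, v = 17/2.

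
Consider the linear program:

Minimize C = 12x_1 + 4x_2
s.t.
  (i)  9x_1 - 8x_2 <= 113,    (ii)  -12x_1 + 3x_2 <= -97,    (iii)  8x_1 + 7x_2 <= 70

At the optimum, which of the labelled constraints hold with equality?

(i) and (ii)

Extreme points and C = 12x_1 + 4x_2:
  (19/3, -7) → C = 48
  (1351/127, -274/127) → C = 15116/127
  (889/108, 16/27) → C = 2731/27

The minimum is at (19/3, -7). Substituting into each constraint, equality holds for (i) and (ii); the remaining constraints have slack.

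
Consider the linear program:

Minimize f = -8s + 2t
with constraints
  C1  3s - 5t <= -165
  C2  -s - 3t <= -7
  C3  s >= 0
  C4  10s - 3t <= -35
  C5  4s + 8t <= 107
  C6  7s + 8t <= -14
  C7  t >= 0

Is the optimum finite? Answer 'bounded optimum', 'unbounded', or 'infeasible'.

The boundaries 3s - 5t = -165 and -s - 3t = -7 meet at (-230/7, 93/7), but that point violates s ≥ 0. Every candidate vertex is excluded by some other constraint, so the feasible region is empty.

infeasible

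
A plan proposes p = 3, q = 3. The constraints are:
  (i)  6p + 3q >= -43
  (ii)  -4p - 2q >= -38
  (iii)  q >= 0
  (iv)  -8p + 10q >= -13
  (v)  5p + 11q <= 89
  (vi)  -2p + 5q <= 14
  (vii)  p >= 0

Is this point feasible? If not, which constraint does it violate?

feasible

(i): 27 ≥ -43 ✓
(ii): -18 ≥ -38 ✓
(iii): 3 ≥ 0 ✓
(iv): 6 ≥ -13 ✓
(v): 48 ≤ 89 ✓
(vi): 9 ≤ 14 ✓
(vii): 3 ≥ 0 ✓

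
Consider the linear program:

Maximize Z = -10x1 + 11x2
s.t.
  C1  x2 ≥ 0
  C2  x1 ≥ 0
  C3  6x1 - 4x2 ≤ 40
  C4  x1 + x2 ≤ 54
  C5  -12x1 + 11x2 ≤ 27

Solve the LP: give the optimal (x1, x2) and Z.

x1 = 567/23, x2 = 675/23, maximum Z = 1755/23

Extreme points and Z = -10x1 + 11x2:
  (0, 0) → Z = 0
  (20/3, 0) → Z = -200/3
  (0, 27/11) → Z = 27
  (128/5, 142/5) → Z = 282/5
  (567/23, 675/23) → Z = 1755/23

The optimum lies where x1 + x2 = 54 and -12x1 + 11x2 = 27.
Solving simultaneously gives x1 = 567/23, x2 = 675/23.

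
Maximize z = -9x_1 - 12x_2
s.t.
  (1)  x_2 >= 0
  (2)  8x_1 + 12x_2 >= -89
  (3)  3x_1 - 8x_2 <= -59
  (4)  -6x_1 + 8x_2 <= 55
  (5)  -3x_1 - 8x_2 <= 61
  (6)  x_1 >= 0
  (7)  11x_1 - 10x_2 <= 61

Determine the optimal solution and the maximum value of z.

Vertices and z = -9x_1 - 12x_2:
  (4/3, 63/8) → z = -213/2
  (539/29, 416/29) → z = -9843/29
  (519/14, 971/28) → z = -10497/14

x_1 = 4/3, x_2 = 63/8, maximum z = -213/2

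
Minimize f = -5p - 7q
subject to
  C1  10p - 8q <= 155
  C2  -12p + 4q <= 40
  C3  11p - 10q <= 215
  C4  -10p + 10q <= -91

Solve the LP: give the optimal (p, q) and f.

Feasible corners and f = -5p - 7q:
  (-85/6, -445/12) → f = 3965/12
  (411/10, 32) → f = -859/2
  (-315/19, -755/19) → f = 6860/19
  (-191/20, -373/20) → f = 1783/10

The binding constraints are 10p - 8q = 155 and -10p + 10q = -91.
Solving simultaneously gives p = 411/10, q = 32.

p = 411/10, q = 32, minimum f = -859/2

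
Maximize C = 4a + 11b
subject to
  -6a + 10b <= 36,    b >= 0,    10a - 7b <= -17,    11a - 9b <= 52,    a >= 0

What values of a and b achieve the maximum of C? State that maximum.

Feasible corners and C = 4a + 11b:
  (41/29, 129/29) → C = 1583/29
  (0, 18/5) → C = 198/5
  (0, 17/7) → C = 187/7

At the optimal vertex, -6a + 10b = 36 and 10a - 7b = -17.
Solving simultaneously gives a = 41/29, b = 129/29.

a = 41/29, b = 129/29, maximum C = 1583/29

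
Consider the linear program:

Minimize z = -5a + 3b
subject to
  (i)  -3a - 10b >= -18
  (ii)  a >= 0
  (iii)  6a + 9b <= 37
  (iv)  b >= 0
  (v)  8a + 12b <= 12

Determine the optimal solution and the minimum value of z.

Feasible corners and z = -5a + 3b:
  (0, 0) → z = 0
  (0, 1) → z = 3
  (3/2, 0) → z = -15/2

a = 3/2, b = 0, minimum z = -15/2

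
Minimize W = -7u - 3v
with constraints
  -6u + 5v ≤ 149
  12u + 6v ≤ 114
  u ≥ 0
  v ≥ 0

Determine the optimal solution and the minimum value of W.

u = 19/2, v = 0, minimum W = -133/2

Extreme points and W = -7u - 3v:
  (0, 19) → W = -57
  (19/2, 0) → W = -133/2
  (0, 0) → W = 0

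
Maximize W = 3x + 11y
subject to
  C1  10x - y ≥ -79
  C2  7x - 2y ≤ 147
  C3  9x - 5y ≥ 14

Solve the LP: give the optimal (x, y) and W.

Extreme points and W = 3x + 11y:
  (-305/13, -2023/13) → W = -23168/13
  (-409/41, -851/41) → W = -10588/41
  (707/17, 1225/17) → W = 15596/17

At the optimal vertex, 7x - 2y = 147 and 9x - 5y = 14.
Solving simultaneously gives x = 707/17, y = 1225/17.

x = 707/17, y = 1225/17, maximum W = 15596/17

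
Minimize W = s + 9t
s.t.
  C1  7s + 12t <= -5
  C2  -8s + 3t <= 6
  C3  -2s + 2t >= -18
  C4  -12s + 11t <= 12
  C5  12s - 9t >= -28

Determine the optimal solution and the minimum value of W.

s = -33/5, t = -78/5, minimum W = -147

Corner points and W = s + 9t:
  (-29/39, 2/117) → W = -23/39
  (103/19, -68/19) → W = -509/19
  (-33/5, -78/5) → W = -147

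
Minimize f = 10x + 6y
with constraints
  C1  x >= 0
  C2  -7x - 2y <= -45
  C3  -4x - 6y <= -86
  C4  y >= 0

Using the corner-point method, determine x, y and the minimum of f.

Extreme points and f = 10x + 6y:
  (0, 45/2) → f = 135
  (49/17, 211/17) → f = 1756/17
  (43/2, 0) → f = 215
The feasible region is unbounded (it extends along (0, 1), (1, 0)), but f strictly increases along every unbounded feasible direction, so there is no improving ray and the minimum is attained at a vertex.

x = 49/17, y = 211/17, minimum f = 1756/17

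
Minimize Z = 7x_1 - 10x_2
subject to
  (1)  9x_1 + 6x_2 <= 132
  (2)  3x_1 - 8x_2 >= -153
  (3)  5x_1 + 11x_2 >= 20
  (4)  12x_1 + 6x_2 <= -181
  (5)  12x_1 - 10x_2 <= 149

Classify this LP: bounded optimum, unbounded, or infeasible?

bounded optimum

Extreme points and Z = 7x_1 - 10x_2:
  (-1523/73, 825/73) → Z = -18911/73
  (-1183/57, 431/38) → Z = -14746/57
  (-2111/102, 1145/102) → Z = -26227/102
The feasible region has finitely many vertices and no improving ray; the minimum is -18911/73 at (-1523/73, 825/73).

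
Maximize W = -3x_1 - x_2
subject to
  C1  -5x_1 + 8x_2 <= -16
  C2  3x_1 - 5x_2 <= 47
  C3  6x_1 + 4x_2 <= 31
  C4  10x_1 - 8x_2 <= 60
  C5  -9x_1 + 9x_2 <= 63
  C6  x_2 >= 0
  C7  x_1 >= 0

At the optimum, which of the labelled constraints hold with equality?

C1 and C6

Feasible corners and W = -3x_1 - x_2:
  (78/17, 59/68) → W = -995/68
  (16/5, 0) → W = -48/5
  (31/6, 0) → W = -31/2

The maximum is at (16/5, 0). Substituting into each constraint, equality holds for C1 and C6; the remaining constraints have slack.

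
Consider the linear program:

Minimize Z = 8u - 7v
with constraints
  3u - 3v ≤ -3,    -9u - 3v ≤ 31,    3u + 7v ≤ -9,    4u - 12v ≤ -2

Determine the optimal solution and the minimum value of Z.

The binding constraints are -9u - 3v = 31 and 3u + 7v = -9.
Solving simultaneously gives u = -95/27, v = 2/9.

u = -95/27, v = 2/9, minimum Z = -802/27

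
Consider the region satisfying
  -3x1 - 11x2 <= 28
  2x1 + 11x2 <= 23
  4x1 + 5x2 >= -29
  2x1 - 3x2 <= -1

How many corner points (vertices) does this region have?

Pairwise boundary intersections that survive every other constraint:
  (-179/29, -25/29)
  (-95/31, -53/31)
  (-217/17, 75/17)
  (29/14, 12/7)

4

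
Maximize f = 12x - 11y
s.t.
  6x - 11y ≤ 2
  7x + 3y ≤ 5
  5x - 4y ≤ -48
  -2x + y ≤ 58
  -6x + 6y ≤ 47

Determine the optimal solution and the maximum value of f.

Extreme points and f = 12x - 11y:
  (-536/31, -298/31) → f = -3154/31
  (-529/30, -49/5) → f = -519/5
  (-50/3, -53/6) → f = -617/6

The optimum lies where 6x - 11y = 2 and 5x - 4y = -48.
Solving simultaneously gives x = -536/31, y = -298/31.

x = -536/31, y = -298/31, maximum f = -3154/31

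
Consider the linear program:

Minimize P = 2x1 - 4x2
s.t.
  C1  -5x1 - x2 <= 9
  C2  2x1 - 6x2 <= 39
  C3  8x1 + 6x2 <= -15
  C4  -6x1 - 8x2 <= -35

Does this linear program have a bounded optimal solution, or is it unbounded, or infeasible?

The boundaries -5x1 - x2 = 9 and 2x1 - 6x2 = 39 meet at (-15/32, -213/32), but that point violates -6x1 - 8x2 ≤ -35. Every candidate vertex is excluded by some other constraint, so the feasible region is empty.

infeasible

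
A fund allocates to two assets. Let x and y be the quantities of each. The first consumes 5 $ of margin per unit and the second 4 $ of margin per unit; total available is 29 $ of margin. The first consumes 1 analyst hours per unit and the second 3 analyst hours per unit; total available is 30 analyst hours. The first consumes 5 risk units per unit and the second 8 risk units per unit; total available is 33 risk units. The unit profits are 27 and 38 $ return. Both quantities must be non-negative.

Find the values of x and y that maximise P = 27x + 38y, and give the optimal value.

x = 5, y = 1, maximum P = 173

Corner points and P = 27x + 38y:
  (0, 0) → P = 0
  (0, 33/8) → P = 627/4
  (29/5, 0) → P = 783/5
  (5, 1) → P = 173

At the optimal vertex, 5x + 4y = 29 and 5x + 8y = 33.
Solving simultaneously gives x = 5, y = 1.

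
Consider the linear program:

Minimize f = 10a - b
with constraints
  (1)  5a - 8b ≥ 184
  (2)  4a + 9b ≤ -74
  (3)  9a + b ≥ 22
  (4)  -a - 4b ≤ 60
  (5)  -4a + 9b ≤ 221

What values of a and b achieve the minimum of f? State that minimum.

a = 64/7, b = -121/7, minimum f = 761/7

Corner points and f = 10a - b:
  (152/11, -158/11) → f = 1678/11
  (64/7, -121/7) → f = 761/7
  (244/7, -166/7) → f = 2606/7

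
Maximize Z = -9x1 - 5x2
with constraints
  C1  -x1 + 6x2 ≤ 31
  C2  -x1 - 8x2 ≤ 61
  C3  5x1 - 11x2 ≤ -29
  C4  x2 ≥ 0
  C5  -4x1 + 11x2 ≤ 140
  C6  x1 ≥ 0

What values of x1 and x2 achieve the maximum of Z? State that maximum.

Extreme points and Z = -9x1 - 5x2:
  (167/19, 126/19) → Z = -2133/19
  (0, 31/6) → Z = -155/6
  (0, 29/11) → Z = -145/11

x1 = 0, x2 = 29/11, maximum Z = -145/11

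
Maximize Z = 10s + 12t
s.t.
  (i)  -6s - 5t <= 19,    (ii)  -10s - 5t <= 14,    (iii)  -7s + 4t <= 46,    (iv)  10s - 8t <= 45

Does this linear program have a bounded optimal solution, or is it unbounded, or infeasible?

unbounded

From the feasible point (-286/75, 362/75), moving in the direction (8, 10) keeps every constraint satisfied while Z increases without bound.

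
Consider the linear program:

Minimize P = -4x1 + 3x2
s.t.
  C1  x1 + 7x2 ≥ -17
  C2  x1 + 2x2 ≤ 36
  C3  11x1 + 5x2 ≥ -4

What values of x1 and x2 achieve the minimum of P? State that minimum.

Vertices and P = -4x1 + 3x2:
  (286/5, -53/5) → P = -1303/5
  (19/24, -61/24) → P = -259/24
  (-188/17, 400/17) → P = 1952/17

At the optimal vertex, x1 + 7x2 = -17 and x1 + 2x2 = 36.
Solving simultaneously gives x1 = 286/5, x2 = -53/5.

x1 = 286/5, x2 = -53/5, minimum P = -1303/5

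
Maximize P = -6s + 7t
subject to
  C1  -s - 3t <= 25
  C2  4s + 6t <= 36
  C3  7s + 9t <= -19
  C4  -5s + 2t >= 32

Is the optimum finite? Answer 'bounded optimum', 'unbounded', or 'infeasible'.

unbounded

From the feasible point (-146/17, -93/17), moving in the direction (-3, 1) keeps every constraint satisfied while P increases without bound.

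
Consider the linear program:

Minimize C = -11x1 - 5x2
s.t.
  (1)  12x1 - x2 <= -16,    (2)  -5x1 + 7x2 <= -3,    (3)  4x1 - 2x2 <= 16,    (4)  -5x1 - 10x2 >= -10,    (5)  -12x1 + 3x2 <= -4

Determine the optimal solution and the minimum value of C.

Corner points and C = -11x1 - 5x2:
  (-12/5, -64/5) → C = 452/5
  (-13/6, -10) → C = 443/6
  (-10/3, -44/3) → C = 110

The binding constraints are 12x1 - x2 = -16 and -12x1 + 3x2 = -4.
Solving simultaneously gives x1 = -13/6, x2 = -10.

x1 = -13/6, x2 = -10, minimum C = 443/6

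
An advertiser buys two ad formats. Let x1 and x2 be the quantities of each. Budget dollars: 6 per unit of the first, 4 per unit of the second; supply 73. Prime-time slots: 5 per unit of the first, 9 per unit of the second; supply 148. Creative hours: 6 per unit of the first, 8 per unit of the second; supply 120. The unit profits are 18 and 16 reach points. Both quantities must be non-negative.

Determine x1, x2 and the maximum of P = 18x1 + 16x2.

x1 = 13/3, x2 = 47/4, maximum P = 266

Vertices and P = 18x1 + 16x2:
  (0, 0) → P = 0
  (0, 15) → P = 240
  (73/6, 0) → P = 219
  (13/3, 47/4) → P = 266

The optimum lies where 6x1 + 4x2 = 73 and 6x1 + 8x2 = 120.
Solving simultaneously gives x1 = 13/3, x2 = 47/4.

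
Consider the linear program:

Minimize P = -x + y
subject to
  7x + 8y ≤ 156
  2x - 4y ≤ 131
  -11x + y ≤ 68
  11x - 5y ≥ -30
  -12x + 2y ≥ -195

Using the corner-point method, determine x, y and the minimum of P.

x = 259/22, y = -591/22, minimum P = -425/11

Corner points and P = -x + y:
  (180/41, 642/41) → P = 462/41
  (936/55, 507/110) → P = -273/22
  (-403/42, -1577/42) → P = -587/21
  (259/22, -591/22) → P = -425/11
  (-155/22, -19/2) → P = -27/11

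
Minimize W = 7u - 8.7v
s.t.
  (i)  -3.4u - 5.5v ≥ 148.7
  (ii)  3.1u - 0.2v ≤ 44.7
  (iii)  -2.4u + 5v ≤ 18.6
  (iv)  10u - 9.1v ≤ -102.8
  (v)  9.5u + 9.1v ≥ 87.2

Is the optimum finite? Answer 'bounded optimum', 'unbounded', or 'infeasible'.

infeasible

The boundaries -3.4u - 5.5v = 148.7 and -2.4u + 5v = 18.6 meet at (-4229/151, -7341/755), but that point violates 9.5u + 9.1v ≥ 87.2. Every candidate vertex is excluded by some other constraint, so the feasible region is empty.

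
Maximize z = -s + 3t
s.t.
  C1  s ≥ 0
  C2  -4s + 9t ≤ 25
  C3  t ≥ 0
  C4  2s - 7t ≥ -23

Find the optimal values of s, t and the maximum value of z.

s = 16/5, t = 21/5, maximum z = 47/5

Corner points and z = -s + 3t:
  (0, 25/9) → z = 25/3
  (0, 0) → z = 0
  (16/5, 21/5) → z = 47/5
The feasible region is unbounded (it extends along (7, 2), (1, 0)), but z strictly decreases along every unbounded feasible direction, so there is no improving ray and the maximum is attained at a vertex.

At the optimal vertex, -4s + 9t = 25 and 2s - 7t = -23.
Solving simultaneously gives s = 16/5, t = 21/5.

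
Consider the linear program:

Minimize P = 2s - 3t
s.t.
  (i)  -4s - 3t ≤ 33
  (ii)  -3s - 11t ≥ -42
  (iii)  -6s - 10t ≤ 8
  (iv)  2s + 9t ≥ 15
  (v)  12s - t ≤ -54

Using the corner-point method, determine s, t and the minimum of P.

s = -489/35, t = 267/35, minimum P = -1779/35

Feasible corners and P = 2s - 3t:
  (-489/35, 267/35) → P = -1779/35
  (-153/11, 83/11) → P = -555/11
  (-184/45, 74/15) → P = -1034/45
  (-111/17, 53/17) → P = -381/17
  (-471/110, 144/55) → P = -903/55

At the optimal vertex, -4s - 3t = 33 and -3s - 11t = -42.
Solving simultaneously gives s = -489/35, t = 267/35.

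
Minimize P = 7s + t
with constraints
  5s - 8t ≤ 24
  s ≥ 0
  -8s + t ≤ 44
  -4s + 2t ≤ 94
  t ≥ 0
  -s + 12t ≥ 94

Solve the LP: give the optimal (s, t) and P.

s = 0, t = 47/6, minimum P = 47/6

Corner points and P = 7s + t:
  (20, 19/2) → P = 299/2
  (0, 44) → P = 44
  (0, 47/6) → P = 47/6
  (1/2, 48) → P = 103/2
The feasible region is unbounded (it extends along (1, 2), (8, 5)), but P strictly increases along every unbounded feasible direction, so there is no improving ray and the minimum is attained at a vertex.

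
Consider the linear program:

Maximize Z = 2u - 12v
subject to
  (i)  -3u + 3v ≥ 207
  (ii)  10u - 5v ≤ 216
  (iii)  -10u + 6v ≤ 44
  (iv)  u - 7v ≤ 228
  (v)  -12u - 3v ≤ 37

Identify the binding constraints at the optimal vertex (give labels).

(i) and (iii)

Extreme points and Z = 2u - 12v:
  (561/5, 906/5) → Z = -1950
  (185/2, 323/2) → Z = -1753
  (758/5, 260) → Z = -14084/5

The maximum is at (185/2, 323/2). Substituting into each constraint, equality holds for (i) and (iii); the remaining constraints have slack.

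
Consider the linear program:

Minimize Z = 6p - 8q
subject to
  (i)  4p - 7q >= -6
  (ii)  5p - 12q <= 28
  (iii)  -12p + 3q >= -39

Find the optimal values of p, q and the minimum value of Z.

p = -268/13, q = -142/13, minimum Z = -472/13

Extreme points and Z = 6p - 8q:
  (-268/13, -142/13) → Z = -472/13
  (97/24, 19/6) → Z = -13/12
  (128/43, -47/43) → Z = 1144/43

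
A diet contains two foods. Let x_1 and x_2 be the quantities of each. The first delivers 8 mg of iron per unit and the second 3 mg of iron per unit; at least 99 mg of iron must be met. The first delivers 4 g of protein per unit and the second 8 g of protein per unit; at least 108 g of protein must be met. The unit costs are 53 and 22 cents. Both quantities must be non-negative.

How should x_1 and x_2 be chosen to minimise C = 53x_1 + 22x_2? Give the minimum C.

x_1 = 9, x_2 = 9, minimum C = 675

Corner points and C = 53x_1 + 22x_2:
  (0, 33) → C = 726
  (27, 0) → C = 1431
  (9, 9) → C = 675
The feasible region is unbounded (it extends along (0, 1), (1, 0)), but C strictly increases along every unbounded feasible direction, so there is no improving ray and the minimum is attained at a vertex.

The binding constraints are 8x_1 + 3x_2 = 99 and 4x_1 + 8x_2 = 108.
Solving simultaneously gives x_1 = 9, x_2 = 9.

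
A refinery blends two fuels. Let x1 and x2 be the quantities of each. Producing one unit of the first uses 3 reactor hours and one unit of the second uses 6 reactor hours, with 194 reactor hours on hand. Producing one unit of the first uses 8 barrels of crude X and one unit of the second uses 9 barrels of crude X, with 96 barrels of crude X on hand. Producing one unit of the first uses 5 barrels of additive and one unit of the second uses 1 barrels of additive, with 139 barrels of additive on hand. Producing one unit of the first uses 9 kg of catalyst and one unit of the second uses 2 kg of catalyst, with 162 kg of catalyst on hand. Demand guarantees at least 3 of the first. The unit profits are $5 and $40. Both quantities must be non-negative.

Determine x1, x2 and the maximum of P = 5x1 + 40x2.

x1 = 3, x2 = 8, maximum P = 335

Feasible corners and P = 5x1 + 40x2:
  (12, 0) → P = 60
  (3, 0) → P = 15
  (3, 8) → P = 335

The optimum lies where 8x1 + 9x2 = 96 and x1 = 3.
Solving simultaneously gives x1 = 3, x2 = 8.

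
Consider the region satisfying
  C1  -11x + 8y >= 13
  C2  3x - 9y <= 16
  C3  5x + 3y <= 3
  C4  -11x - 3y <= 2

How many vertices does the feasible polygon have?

3

Of the 6 pairwise boundary intersections, those satisfying every inequality are:
  (-15/73, 98/73)
  (-5/11, 1)
  (-5/6, 43/18)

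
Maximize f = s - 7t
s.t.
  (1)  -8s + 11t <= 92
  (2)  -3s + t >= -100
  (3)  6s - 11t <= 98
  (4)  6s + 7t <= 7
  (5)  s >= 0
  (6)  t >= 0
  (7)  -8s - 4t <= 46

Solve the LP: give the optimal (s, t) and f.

s = 7/6, t = 0, maximum f = 7/6

Extreme points and f = s - 7t:
  (0, 1) → f = -7
  (7/6, 0) → f = 7/6
  (0, 0) → f = 0

The binding constraints are 6s + 7t = 7 and t = 0.
Solving simultaneously gives s = 7/6, t = 0.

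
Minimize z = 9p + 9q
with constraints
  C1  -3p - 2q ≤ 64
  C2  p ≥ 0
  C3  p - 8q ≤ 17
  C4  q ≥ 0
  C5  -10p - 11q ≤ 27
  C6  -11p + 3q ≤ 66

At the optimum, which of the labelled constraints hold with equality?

C2 and C4

Feasible corners and z = 9p + 9q:
  (0, 0) → z = 0
  (0, 22) → z = 198
  (17, 0) → z = 153
The feasible region is unbounded (it extends along (8, 1), (3, 11)), but z strictly increases along every unbounded feasible direction, so there is no improving ray and the minimum is attained at a vertex.

The minimum is at (0, 0). Substituting into each constraint, equality holds for C2 and C4; the remaining constraints have slack.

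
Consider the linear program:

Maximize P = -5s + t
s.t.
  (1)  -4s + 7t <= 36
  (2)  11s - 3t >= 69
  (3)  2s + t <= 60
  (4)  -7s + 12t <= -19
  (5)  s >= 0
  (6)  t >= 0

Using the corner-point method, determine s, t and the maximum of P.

Extreme points and P = -5s + t:
  (257/37, 274/111) → P = -3581/111
  (69/11, 0) → P = -345/11
  (739/31, 382/31) → P = -3313/31
  (30, 0) → P = -150

At the optimal vertex, 11s - 3t = 69 and t = 0.
Solving simultaneously gives s = 69/11, t = 0.

s = 69/11, t = 0, maximum P = -345/11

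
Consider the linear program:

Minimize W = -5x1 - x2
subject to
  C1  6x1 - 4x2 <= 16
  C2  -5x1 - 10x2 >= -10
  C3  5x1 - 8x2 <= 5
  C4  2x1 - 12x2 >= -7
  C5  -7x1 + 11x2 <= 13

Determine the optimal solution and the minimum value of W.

Corner points and W = -5x1 - x2:
  (13/9, 5/18) → W = -15/2
  (5/8, 11/16) → W = -61/16
  (-159, -100) → W = 895
  (-79/62, 23/62) → W = 6

x1 = 13/9, x2 = 5/18, minimum W = -15/2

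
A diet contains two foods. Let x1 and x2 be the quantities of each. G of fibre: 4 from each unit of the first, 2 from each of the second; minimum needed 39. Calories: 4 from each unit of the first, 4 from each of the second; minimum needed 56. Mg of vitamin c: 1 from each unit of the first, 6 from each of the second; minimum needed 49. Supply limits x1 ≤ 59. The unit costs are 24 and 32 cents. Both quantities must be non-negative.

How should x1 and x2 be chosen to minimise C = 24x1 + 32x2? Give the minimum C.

x1 = 7, x2 = 7, minimum C = 392

Corner points and C = 24x1 + 32x2:
  (0, 39/2) → C = 624
  (49, 0) → C = 1176
  (59, 0) → C = 1416
  (11/2, 17/2) → C = 404
  (7, 7) → C = 392
The feasible region is unbounded (it extends along (0, 1)), but C strictly increases along every unbounded feasible direction, so there is no improving ray and the minimum is attained at a vertex.

The binding constraints are 4x1 + 4x2 = 56 and x1 + 6x2 = 49.
Solving simultaneously gives x1 = 7, x2 = 7.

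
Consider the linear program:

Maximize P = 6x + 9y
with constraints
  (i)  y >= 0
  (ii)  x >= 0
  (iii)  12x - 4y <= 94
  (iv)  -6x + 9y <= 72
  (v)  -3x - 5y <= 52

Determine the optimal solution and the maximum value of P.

Vertices and P = 6x + 9y:
  (0, 0) → P = 0
  (47/6, 0) → P = 47
  (0, 8) → P = 72
  (27/2, 17) → P = 234

The binding constraints are 12x - 4y = 94 and -6x + 9y = 72.
Solving simultaneously gives x = 27/2, y = 17.

x = 27/2, y = 17, maximum P = 234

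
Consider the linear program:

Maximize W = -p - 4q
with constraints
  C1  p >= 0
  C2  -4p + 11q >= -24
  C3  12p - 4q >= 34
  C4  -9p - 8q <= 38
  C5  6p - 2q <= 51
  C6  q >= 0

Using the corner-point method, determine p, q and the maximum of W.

Corner points and W = -p - 4q:
  (513/58, 30/29) → W = -753/58
  (6, 0) → W = -6
  (17/6, 0) → W = -17/6
The feasible region is unbounded (it extends along (1, 3)), but W strictly decreases along every unbounded feasible direction, so there is no improving ray and the maximum is attained at a vertex.

p = 17/6, q = 0, maximum W = -17/6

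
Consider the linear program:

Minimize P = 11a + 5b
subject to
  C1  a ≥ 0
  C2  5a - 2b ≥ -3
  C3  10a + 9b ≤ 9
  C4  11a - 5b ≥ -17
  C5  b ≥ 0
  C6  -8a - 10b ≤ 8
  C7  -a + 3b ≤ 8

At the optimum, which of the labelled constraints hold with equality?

C1 and C5

Corner points and P = 11a + 5b:
  (0, 1) → P = 5
  (0, 0) → P = 0
  (9/10, 0) → P = 99/10

The minimum is at (0, 0). Substituting into each constraint, equality holds for C1 and C5; the remaining constraints have slack.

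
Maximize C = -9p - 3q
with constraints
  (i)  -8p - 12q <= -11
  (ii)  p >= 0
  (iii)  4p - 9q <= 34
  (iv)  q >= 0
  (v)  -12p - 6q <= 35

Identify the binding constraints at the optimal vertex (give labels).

Vertices and C = -9p - 3q:
  (0, 11/12) → C = -11/4
  (11/8, 0) → C = -99/8
  (17/2, 0) → C = -153/2
The feasible region is unbounded (it extends along (0, 1), (9, 4)), but C strictly decreases along every unbounded feasible direction, so there is no improving ray and the maximum is attained at a vertex.

The maximum is at (0, 11/12). Substituting into each constraint, equality holds for (i) and (ii); the remaining constraints have slack.

(i) and (ii)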